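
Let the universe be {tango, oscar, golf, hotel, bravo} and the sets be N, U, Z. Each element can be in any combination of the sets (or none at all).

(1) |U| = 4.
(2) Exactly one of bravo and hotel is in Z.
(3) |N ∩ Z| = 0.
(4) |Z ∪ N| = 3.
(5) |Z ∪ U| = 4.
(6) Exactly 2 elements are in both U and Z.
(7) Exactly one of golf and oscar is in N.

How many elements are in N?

1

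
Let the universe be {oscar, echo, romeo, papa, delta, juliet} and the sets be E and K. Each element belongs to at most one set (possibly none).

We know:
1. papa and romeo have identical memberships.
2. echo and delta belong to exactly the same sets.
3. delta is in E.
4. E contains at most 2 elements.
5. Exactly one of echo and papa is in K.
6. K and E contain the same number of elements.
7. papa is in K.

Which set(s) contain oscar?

oscar: none

From (3): delta ∈ E.
From (7): papa ∈ K.
(1): romeo matches papa: romeo ∉ E.
(1): romeo matches papa: romeo ∈ K.
(2): echo matches delta: echo ∈ E.
(4): E already has 2, so the rest are out.
Suppose oscar ∈ K: no assignment then satisfies all the clues, so oscar ∉ K.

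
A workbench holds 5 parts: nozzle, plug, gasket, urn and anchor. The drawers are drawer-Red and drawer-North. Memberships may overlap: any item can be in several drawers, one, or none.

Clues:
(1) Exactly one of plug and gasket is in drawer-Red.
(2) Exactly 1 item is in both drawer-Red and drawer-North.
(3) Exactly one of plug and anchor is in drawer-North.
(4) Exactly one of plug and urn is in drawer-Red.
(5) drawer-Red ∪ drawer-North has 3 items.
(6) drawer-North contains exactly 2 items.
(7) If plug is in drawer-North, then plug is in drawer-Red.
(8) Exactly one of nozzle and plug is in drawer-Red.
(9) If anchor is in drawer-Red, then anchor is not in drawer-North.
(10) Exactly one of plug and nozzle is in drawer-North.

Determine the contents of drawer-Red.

drawer-Red = {anchor, plug}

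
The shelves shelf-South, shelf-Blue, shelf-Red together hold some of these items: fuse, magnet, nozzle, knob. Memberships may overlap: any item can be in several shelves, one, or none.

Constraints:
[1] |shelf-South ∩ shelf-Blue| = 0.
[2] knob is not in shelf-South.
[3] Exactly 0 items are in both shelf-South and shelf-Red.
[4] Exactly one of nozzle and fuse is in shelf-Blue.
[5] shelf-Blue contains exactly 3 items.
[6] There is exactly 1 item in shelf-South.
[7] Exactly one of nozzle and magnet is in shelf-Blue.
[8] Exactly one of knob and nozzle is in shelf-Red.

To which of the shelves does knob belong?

knob: shelf-Blue, shelf-Red

From (2): knob ∉ shelf-South.
Suppose knob ∉ shelf-Blue: no assignment then satisfies all the clues, so knob ∈ shelf-Blue.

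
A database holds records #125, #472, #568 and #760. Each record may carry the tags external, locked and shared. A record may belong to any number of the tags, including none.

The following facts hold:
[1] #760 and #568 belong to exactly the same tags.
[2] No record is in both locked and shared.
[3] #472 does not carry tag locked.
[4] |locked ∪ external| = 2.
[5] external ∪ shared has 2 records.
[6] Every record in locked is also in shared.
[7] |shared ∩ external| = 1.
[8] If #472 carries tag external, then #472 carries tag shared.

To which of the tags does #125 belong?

#125: external

From (3): #472 ∉ locked.
Suppose #125 ∉ external: no assignment then satisfies all the clues, so #125 ∈ external.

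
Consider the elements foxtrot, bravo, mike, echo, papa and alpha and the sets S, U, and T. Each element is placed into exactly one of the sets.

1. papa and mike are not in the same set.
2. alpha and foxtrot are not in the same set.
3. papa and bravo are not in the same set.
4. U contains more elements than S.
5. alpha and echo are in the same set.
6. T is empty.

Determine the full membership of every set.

S = {foxtrot, papa}; U = {alpha, bravo, echo, mike}; T = {}

(6): T already has 0, so the rest are out.
Suppose foxtrot ∉ S: no assignment then satisfies all the clues, so foxtrot ∈ S.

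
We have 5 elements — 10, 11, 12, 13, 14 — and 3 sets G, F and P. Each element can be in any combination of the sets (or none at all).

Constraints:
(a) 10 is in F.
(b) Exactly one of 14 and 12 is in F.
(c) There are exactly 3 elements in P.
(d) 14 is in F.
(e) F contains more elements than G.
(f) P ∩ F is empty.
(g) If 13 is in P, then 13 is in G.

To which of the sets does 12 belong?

12: P

From (a): 10 ∈ F.
From (d): 14 ∈ F.
(b) (exactly one): 12 ∉ F.
(f) (disjoint): 10 ∉ P.
(f) (disjoint): 14 ∉ P.
(c): only 3 candidates remain for P, so all are in.
(f) (disjoint): 11 ∉ F.
(f) (disjoint): 13 ∉ F.
(g): 13 ∈ G.
Suppose 12 ∈ G: no assignment then satisfies all the clues, so 12 ∉ G.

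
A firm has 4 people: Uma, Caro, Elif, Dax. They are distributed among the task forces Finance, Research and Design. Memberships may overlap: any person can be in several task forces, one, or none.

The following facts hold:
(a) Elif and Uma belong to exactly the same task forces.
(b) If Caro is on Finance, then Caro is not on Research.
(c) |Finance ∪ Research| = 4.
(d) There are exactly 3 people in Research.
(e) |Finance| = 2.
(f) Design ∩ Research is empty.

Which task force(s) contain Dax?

Dax: Finance, Research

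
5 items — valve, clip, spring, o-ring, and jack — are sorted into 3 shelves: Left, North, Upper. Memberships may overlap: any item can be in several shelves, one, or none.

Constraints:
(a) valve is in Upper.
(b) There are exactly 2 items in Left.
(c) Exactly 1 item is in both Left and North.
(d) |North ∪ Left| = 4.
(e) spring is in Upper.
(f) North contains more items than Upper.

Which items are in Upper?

Upper = {spring, valve}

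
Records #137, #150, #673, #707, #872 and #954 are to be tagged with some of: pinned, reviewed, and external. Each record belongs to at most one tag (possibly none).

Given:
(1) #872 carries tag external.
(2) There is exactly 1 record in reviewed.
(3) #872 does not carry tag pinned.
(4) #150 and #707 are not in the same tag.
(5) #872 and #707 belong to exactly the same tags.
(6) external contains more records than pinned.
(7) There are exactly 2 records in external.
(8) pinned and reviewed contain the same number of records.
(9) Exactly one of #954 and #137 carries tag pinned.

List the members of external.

From (1): #872 ∈ external.
(5): #707 matches #872: #707 ∉ pinned.
(5): #707 matches #872: #707 ∉ reviewed.
(5): #707 matches #872: #707 ∈ external.
(7): external already has 2, so the rest are out.

external = {#707, #872}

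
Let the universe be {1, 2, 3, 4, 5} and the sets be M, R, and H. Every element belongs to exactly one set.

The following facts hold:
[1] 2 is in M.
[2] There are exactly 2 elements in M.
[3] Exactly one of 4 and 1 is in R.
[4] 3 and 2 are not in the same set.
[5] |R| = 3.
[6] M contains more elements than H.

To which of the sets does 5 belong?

From (1): 2 ∈ M.
(4): 3 ∉ M.
Suppose 5 ∈ M: no assignment then satisfies all the clues, so 5 ∉ M.

5: R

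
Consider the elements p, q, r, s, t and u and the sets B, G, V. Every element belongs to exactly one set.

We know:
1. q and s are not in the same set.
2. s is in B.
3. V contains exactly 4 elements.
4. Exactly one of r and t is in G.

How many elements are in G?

1

From (2): s ∈ B.
(1): q ∉ B.
Suppose p ∈ B: no assignment then satisfies all the clues, so p ∉ B.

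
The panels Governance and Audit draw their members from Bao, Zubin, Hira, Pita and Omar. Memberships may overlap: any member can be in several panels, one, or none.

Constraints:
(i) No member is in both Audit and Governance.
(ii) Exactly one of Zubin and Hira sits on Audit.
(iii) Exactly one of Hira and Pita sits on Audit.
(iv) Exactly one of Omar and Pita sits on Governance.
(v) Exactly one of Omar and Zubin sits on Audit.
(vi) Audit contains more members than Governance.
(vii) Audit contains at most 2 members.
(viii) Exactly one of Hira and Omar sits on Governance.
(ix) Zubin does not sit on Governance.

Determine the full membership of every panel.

Governance = {Omar}; Audit = {Pita, Zubin}

From (ix): Zubin ∉ Governance.
Suppose Bao ∈ Governance: no assignment then satisfies all the clues, so Bao ∉ Governance.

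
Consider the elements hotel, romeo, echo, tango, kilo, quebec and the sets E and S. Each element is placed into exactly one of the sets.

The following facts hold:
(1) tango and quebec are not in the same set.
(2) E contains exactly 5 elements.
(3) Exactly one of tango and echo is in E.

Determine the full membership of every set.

E = {echo, hotel, kilo, quebec, romeo}; S = {tango}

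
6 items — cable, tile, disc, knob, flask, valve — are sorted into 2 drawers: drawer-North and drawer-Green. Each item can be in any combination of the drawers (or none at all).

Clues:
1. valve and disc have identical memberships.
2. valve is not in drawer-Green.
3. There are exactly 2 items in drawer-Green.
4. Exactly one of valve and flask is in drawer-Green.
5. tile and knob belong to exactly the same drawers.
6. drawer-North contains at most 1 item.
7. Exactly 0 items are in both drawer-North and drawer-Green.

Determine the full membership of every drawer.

From (2): valve ∉ drawer-Green.
(1): disc matches valve: disc ∉ drawer-Green.
(4) (exactly one): flask ∈ drawer-Green.
Suppose cable ∈ drawer-North: no assignment then satisfies all the clues, so cable ∉ drawer-North.

drawer-North = {}; drawer-Green = {cable, flask}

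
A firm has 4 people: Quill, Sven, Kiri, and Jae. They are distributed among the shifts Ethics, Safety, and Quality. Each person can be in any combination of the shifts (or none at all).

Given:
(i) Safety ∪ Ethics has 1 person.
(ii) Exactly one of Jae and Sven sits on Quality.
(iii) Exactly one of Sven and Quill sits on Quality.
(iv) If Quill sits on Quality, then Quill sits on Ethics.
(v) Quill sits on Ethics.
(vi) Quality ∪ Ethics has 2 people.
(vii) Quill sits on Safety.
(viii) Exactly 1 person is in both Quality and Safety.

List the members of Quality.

Quality = {Jae, Quill}

From (v): Quill ∈ Ethics.
From (vii): Quill ∈ Safety.
Suppose Quill ∉ Quality: no assignment then satisfies all the clues, so Quill ∈ Quality.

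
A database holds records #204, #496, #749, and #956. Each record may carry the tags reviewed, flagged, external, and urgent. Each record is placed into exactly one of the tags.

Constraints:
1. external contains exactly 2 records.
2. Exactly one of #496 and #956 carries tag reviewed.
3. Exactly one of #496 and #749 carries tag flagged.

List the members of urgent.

urgent = {}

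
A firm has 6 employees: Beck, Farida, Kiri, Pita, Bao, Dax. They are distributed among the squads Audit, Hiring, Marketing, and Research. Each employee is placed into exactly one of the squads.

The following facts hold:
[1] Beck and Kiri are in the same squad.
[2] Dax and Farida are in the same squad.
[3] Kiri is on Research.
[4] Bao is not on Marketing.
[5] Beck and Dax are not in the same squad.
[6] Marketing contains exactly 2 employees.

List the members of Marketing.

Marketing = {Dax, Farida}

From (3): Kiri ∈ Research.
From (4): Bao ∉ Marketing.
(1): Beck matches Kiri: Beck ∉ Audit.
(1): Beck matches Kiri: Beck ∉ Hiring.
(1): Beck matches Kiri: Beck ∉ Marketing.
(1): Beck matches Kiri: Beck ∈ Research.
(5): Dax ∉ Research.
(2): Farida matches Dax: Farida ∉ Research.
Suppose Farida ∉ Marketing: no assignment then satisfies all the clues, so Farida ∈ Marketing.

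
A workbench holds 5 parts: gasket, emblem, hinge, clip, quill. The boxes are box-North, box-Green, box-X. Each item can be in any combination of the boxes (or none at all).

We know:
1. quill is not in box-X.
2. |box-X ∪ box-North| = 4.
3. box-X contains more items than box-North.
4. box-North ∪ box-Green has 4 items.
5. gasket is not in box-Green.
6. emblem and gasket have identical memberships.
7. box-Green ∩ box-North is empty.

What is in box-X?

box-X = {clip, emblem, gasket, hinge}

From (1): quill ∉ box-X.
From (5): gasket ∉ box-Green.
(6): emblem matches gasket: emblem ∉ box-Green.
Suppose gasket ∉ box-X: no assignment then satisfies all the clues, so gasket ∈ box-X.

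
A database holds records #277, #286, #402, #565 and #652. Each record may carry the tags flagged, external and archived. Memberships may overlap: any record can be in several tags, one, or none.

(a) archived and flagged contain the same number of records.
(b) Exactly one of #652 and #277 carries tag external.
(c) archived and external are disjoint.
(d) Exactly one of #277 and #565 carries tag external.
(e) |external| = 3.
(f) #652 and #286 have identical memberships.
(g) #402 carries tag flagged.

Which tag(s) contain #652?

#652: external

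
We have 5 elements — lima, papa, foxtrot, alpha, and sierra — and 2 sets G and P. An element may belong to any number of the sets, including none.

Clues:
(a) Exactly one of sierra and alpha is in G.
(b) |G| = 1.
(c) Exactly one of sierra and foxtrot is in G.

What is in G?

G = {sierra}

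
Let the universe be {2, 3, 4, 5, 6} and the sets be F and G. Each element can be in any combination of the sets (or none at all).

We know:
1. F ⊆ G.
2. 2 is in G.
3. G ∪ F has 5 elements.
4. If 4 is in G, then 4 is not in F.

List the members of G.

G = {2, 3, 4, 5, 6}

From (2): 2 ∈ G.
Suppose 3 ∉ G: no assignment then satisfies all the clues, so 3 ∈ G.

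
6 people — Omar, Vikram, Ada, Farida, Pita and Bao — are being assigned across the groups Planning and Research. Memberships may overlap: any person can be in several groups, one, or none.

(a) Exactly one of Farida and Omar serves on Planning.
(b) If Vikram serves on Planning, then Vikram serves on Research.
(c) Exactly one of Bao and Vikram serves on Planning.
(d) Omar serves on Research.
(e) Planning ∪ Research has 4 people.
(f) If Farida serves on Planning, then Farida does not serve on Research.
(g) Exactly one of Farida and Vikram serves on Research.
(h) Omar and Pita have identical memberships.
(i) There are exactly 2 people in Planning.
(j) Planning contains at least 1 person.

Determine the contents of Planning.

Planning = {Farida, Vikram}

From (d): Omar ∈ Research.
(h): Pita matches Omar: Pita ∈ Research.
Suppose Omar ∈ Planning: no assignment then satisfies all the clues, so Omar ∉ Planning.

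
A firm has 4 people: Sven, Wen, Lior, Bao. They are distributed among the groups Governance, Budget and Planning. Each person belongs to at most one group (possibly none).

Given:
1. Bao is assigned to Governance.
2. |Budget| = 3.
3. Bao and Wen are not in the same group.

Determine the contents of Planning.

Planning = {}

From (1): Bao ∈ Governance.
(2): only 3 candidates remain for Budget, so all are in.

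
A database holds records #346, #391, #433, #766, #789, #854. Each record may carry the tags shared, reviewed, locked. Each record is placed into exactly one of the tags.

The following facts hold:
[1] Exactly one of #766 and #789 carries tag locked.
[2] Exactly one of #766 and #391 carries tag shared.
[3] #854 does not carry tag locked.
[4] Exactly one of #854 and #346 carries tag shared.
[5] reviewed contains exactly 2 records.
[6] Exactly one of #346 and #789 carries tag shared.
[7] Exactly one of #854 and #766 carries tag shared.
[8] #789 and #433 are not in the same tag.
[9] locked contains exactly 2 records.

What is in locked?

From (3): #854 ∉ locked.
Suppose #346 ∈ locked: no assignment then satisfies all the clues, so #346 ∉ locked.

locked = {#391, #789}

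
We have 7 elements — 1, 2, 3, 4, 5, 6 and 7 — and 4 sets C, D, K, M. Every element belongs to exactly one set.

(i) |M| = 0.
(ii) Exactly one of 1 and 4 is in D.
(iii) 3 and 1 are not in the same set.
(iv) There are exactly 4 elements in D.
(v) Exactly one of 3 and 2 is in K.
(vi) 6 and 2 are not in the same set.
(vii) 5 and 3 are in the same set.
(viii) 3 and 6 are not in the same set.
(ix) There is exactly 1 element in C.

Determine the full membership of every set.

C = {6}; D = {3, 4, 5, 7}; K = {1, 2}; M = {}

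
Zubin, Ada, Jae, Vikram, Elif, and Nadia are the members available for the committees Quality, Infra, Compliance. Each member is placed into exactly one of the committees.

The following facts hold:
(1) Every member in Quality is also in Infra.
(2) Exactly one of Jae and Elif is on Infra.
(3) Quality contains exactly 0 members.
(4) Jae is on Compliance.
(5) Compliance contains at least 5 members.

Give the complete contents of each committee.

From (4): Jae ∈ Compliance.
(2) (exactly one): Elif ∈ Infra.
(3): Quality already has 0, so the rest are out.
(5): only 5 candidates remain for Compliance, so all are in.

Quality = {}; Infra = {Elif}; Compliance = {Ada, Jae, Nadia, Vikram, Zubin}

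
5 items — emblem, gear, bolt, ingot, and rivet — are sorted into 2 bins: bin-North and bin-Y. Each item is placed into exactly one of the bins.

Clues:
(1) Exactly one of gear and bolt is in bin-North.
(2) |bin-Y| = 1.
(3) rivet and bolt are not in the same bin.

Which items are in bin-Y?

bin-Y = {bolt}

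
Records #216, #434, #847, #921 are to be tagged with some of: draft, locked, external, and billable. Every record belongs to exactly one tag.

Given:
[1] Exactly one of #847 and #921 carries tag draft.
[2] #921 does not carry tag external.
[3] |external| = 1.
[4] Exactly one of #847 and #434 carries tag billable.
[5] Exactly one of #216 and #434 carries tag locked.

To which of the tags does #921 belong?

From (2): #921 ∉ external.
Suppose #921 ∉ draft: no assignment then satisfies all the clues, so #921 ∈ draft.

#921: draft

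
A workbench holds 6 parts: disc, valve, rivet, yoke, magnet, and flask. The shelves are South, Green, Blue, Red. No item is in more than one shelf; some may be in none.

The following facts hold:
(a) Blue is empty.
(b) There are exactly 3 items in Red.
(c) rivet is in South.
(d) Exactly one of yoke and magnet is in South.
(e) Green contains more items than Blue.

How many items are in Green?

1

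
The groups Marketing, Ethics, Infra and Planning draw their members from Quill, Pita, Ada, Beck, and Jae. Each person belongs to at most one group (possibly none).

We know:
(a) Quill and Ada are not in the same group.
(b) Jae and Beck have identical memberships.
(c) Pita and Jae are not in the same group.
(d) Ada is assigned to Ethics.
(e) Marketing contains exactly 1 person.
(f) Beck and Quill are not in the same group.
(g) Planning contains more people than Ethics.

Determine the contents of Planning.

Planning = {Beck, Jae}

From (d): Ada ∈ Ethics.
(a): Quill ∉ Ethics.
Suppose Quill ∈ Planning: no assignment then satisfies all the clues, so Quill ∉ Planning.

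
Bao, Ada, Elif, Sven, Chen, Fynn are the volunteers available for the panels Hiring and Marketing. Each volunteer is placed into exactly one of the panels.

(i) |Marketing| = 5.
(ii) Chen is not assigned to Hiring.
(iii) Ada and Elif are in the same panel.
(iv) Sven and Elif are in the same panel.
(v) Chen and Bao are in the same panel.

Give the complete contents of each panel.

Hiring = {Fynn}; Marketing = {Ada, Bao, Chen, Elif, Sven}

From (ii): Chen ∉ Hiring.
(v): Bao matches Chen: Bao ∉ Hiring.
Only one panel left: Bao ∈ Marketing.
Only one panel left: Chen ∈ Marketing.
Suppose Ada ∈ Hiring: no assignment then satisfies all the clues, so Ada ∉ Hiring.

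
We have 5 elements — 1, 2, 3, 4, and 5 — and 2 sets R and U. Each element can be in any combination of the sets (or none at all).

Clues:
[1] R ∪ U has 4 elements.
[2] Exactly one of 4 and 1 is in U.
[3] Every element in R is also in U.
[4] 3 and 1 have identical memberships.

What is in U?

U = {1, 2, 3, 5}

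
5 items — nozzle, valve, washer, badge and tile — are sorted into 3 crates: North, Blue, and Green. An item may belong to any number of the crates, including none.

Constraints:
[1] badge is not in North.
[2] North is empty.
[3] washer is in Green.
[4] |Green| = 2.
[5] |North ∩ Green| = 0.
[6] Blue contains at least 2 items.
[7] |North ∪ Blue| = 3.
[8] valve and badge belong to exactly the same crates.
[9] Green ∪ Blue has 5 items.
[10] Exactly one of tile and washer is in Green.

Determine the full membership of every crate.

North = {}; Blue = {badge, tile, valve}; Green = {nozzle, washer}

From (1): badge ∉ North.
From (3): washer ∈ Green.
(2): North already has 0, so the rest are out.
(10) (exactly one): tile ∉ Green.
Suppose nozzle ∈ Blue: no assignment then satisfies all the clues, so nozzle ∉ Blue.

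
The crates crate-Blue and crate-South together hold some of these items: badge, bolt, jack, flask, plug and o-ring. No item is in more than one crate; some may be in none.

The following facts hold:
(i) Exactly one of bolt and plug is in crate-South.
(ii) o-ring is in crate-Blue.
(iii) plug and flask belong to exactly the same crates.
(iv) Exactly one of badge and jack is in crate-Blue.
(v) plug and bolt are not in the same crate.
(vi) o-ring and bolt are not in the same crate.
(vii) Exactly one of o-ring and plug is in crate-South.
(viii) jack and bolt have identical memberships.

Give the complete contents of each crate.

crate-Blue = {badge, o-ring}; crate-South = {flask, plug}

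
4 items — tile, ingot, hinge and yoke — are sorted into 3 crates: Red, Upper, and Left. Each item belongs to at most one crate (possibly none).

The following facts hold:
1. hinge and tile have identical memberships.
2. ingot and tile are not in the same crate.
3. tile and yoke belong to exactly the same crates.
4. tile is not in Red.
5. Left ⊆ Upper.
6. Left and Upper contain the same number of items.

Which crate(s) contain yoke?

yoke: none

From (4): tile ∉ Red.
(1): hinge matches tile: hinge ∉ Red.
(3): yoke matches tile: yoke ∉ Red.
Suppose yoke ∈ Upper: no assignment then satisfies all the clues, so yoke ∉ Upper.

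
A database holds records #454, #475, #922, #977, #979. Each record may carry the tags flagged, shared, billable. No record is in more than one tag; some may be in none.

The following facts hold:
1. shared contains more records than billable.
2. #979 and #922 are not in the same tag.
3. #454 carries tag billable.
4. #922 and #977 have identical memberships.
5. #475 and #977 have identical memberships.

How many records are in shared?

3

From (3): #454 ∈ billable.
Suppose #475 ∈ flagged: no assignment then satisfies all the clues, so #475 ∉ flagged.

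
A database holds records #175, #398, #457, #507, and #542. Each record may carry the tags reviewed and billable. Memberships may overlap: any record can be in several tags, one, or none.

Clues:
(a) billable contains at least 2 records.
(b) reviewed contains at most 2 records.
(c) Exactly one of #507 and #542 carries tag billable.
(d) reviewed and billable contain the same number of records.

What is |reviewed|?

2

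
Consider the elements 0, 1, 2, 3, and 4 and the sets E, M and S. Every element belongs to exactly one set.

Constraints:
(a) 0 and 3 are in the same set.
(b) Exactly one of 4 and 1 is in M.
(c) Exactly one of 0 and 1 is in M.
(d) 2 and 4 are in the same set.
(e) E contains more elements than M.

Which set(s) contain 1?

1: M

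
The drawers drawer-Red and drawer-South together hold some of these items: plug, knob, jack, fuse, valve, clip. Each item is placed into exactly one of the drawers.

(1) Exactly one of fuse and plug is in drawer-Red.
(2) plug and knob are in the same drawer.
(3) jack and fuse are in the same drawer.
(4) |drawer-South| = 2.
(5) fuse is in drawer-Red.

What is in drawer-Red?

drawer-Red = {clip, fuse, jack, valve}

From (5): fuse ∈ drawer-Red.
(1) (exactly one): plug ∉ drawer-Red.
(2): knob matches plug: knob ∉ drawer-Red.
(3): jack matches fuse: jack ∈ drawer-Red.
Only one drawer left: plug ∈ drawer-South.
Only one drawer left: knob ∈ drawer-South.
(4): drawer-South already has 2, so the rest are out.
Only one drawer left: valve ∈ drawer-Red.
Only one drawer left: clip ∈ drawer-Red.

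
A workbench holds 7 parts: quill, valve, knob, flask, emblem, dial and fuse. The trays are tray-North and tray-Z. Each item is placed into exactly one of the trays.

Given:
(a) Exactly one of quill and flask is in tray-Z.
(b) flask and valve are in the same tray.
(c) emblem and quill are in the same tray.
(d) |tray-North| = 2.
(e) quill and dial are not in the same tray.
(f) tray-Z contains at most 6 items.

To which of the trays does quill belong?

quill: tray-North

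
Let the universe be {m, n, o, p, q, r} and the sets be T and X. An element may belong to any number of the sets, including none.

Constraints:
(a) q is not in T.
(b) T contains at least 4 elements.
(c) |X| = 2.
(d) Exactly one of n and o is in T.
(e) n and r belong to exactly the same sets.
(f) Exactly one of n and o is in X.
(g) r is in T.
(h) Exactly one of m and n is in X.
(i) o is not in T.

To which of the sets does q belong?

q: none

From (a): q ∉ T.
From (g): r ∈ T.
From (i): o ∉ T.
(b): only 4 candidates remain for T, so all are in.
Suppose q ∈ X: no assignment then satisfies all the clues, so q ∉ X.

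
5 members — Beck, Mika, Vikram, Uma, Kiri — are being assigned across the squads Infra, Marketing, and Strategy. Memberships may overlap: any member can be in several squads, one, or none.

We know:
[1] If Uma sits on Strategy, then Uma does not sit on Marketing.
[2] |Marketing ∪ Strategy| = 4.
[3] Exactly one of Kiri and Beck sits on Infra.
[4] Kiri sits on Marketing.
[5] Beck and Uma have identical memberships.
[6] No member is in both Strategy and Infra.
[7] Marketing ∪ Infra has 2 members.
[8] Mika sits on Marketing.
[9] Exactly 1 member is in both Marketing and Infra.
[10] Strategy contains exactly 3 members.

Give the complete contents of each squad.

Infra = {Kiri}; Marketing = {Kiri, Mika}; Strategy = {Beck, Mika, Uma}

From (4): Kiri ∈ Marketing.
From (8): Mika ∈ Marketing.
Suppose Beck ∈ Infra: no assignment then satisfies all the clues, so Beck ∉ Infra.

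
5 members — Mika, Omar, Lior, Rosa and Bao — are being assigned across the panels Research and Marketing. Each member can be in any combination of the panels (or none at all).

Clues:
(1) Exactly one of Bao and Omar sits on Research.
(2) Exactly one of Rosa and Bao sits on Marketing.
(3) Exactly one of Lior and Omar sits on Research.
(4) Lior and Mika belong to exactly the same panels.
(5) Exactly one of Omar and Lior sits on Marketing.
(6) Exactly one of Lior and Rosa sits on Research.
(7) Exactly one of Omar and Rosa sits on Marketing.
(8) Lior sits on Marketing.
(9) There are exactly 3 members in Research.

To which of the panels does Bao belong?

From (8): Lior ∈ Marketing.
(4): Mika matches Lior: Mika ∈ Marketing.
(5) (exactly one): Omar ∉ Marketing.
(7) (exactly one): Rosa ∈ Marketing.
(2) (exactly one): Bao ∉ Marketing.
Suppose Bao ∉ Research: no assignment then satisfies all the clues, so Bao ∈ Research.

Bao: Research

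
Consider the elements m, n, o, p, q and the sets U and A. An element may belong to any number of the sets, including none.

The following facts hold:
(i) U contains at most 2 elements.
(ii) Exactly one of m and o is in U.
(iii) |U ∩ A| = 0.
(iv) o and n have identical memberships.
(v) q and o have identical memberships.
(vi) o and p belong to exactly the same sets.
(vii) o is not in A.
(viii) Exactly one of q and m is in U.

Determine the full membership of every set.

U = {m}; A = {}

From (vii): o ∉ A.
(iv): n matches o: n ∉ A.
(v): q matches o: q ∉ A.
(vi): p matches o: p ∉ A.
Suppose m ∉ U: no assignment then satisfies all the clues, so m ∈ U.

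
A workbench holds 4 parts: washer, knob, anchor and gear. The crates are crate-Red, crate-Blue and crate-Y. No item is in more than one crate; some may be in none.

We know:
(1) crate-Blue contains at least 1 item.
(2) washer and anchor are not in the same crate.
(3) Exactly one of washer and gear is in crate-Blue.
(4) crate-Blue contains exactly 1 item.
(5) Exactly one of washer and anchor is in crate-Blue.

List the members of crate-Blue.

crate-Blue = {washer}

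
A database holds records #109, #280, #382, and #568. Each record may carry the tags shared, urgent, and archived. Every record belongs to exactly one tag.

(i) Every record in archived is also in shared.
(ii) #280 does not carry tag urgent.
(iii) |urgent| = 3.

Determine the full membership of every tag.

From (ii): #280 ∉ urgent.
(iii): only 3 candidates remain for urgent, so all are in.
Suppose #280 ∉ shared: no assignment then satisfies all the clues, so #280 ∈ shared.

shared = {#280}; urgent = {#109, #382, #568}; archived = {}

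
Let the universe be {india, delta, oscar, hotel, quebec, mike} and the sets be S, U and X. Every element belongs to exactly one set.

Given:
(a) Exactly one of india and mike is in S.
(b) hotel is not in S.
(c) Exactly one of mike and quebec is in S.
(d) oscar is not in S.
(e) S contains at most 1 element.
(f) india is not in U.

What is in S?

S = {mike}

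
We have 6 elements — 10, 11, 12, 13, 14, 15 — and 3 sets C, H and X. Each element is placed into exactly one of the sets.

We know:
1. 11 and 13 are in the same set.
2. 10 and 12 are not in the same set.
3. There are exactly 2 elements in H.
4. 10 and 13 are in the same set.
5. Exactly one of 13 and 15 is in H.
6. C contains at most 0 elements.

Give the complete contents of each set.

(6): C already has 0, so the rest are out.
Suppose 10 ∈ H: no assignment then satisfies all the clues, so 10 ∉ H.

C = {}; H = {12, 15}; X = {10, 11, 13, 14}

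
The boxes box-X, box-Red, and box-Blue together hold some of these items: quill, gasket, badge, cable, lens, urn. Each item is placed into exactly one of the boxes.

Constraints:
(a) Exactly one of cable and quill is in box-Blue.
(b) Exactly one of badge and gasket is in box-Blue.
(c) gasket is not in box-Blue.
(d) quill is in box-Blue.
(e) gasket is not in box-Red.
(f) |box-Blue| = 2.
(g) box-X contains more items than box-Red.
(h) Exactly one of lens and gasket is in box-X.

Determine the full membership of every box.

box-X = {cable, gasket, urn}; box-Red = {lens}; box-Blue = {badge, quill}

From (c): gasket ∉ box-Blue.
From (d): quill ∈ box-Blue.
From (e): gasket ∉ box-Red.
(a) (exactly one): cable ∉ box-Blue.
(b) (exactly one): badge ∈ box-Blue.
(f): box-Blue already has 2, so the rest are out.
Only one box left: gasket ∈ box-X.
(h) (exactly one): lens ∉ box-X.
Only one box left: lens ∈ box-Red.
Suppose cable ∉ box-X: no assignment then satisfies all the clues, so cable ∈ box-X.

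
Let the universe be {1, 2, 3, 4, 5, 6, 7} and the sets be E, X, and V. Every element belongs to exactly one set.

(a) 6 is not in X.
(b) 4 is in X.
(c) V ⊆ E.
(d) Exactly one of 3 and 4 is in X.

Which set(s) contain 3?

3: E

From (a): 6 ∉ X.
From (b): 4 ∈ X.
(d) (exactly one): 3 ∉ X.
Suppose 3 ∉ E: no assignment then satisfies all the clues, so 3 ∈ E.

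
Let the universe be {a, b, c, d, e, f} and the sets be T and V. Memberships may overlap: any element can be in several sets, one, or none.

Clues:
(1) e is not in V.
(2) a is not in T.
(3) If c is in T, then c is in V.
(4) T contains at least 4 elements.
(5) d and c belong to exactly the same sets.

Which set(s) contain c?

c: T, V

From (1): e ∉ V.
From (2): a ∉ T.
Suppose c ∉ T: no assignment then satisfies all the clues, so c ∈ T.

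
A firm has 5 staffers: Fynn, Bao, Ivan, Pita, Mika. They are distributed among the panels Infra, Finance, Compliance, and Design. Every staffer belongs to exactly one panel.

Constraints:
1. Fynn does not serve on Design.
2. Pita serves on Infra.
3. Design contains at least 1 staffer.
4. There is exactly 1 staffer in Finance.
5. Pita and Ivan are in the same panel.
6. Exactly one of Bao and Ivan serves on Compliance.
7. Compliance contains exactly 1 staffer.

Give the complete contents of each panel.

Infra = {Ivan, Pita}; Finance = {Fynn}; Compliance = {Bao}; Design = {Mika}

From (1): Fynn ∉ Design.
From (2): Pita ∈ Infra.
(5): Ivan matches Pita: Ivan ∈ Infra.
(6) (exactly one): Bao ∈ Compliance.
(7): Compliance already has 1, so the rest are out.
(3): only 1 candidates remain for Design, so all are in.
(4): only 1 candidates remain for Finance, so all are in.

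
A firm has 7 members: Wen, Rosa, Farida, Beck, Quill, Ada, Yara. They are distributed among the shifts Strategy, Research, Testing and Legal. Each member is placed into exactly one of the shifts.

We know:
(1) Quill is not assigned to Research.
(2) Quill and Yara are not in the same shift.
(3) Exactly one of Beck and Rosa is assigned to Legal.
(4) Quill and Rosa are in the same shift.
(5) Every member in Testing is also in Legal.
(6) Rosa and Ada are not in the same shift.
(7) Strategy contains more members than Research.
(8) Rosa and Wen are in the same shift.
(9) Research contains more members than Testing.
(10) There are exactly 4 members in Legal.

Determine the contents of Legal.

Legal = {Farida, Quill, Rosa, Wen}

From (1): Quill ∉ Research.
(4): Rosa matches Quill: Rosa ∉ Research.
(8): Wen matches Rosa: Wen ∉ Research.
Suppose Wen ∉ Legal: no assignment then satisfies all the clues, so Wen ∈ Legal.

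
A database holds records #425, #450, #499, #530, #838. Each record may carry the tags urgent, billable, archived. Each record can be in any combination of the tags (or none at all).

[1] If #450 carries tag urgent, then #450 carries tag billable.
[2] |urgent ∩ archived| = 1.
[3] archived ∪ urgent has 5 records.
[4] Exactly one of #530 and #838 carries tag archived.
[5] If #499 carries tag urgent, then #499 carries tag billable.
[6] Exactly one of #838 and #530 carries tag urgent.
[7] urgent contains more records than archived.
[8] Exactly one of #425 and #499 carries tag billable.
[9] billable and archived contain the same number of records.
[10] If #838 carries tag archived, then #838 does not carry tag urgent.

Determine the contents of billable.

billable = {#450, #499}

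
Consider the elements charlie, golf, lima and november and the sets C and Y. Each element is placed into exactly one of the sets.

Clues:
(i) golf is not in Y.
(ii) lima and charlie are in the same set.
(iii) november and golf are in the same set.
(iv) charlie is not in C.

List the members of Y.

Y = {charlie, lima}

From (i): golf ∉ Y.
From (iv): charlie ∉ C.
(ii): lima matches charlie: lima ∉ C.
(iii): november matches golf: november ∉ Y.
Only one set left: charlie ∈ Y.
Only one set left: golf ∈ C.
Only one set left: lima ∈ Y.
Only one set left: november ∈ C.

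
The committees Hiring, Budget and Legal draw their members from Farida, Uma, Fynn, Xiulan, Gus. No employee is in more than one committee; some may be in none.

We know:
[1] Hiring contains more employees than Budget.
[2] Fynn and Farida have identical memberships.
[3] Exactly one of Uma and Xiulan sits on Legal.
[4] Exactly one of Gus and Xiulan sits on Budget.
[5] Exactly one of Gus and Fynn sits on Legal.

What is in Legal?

Legal = {Gus, Uma}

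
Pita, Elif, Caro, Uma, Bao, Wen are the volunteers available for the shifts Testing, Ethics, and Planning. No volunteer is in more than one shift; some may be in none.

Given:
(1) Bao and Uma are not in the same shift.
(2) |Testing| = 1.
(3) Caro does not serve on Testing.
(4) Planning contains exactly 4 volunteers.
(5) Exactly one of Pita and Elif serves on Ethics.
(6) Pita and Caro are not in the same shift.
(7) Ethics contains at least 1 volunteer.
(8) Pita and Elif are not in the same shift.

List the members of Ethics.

Ethics = {Pita}

From (3): Caro ∉ Testing.
Suppose Pita ∉ Ethics: no assignment then satisfies all the clues, so Pita ∈ Ethics.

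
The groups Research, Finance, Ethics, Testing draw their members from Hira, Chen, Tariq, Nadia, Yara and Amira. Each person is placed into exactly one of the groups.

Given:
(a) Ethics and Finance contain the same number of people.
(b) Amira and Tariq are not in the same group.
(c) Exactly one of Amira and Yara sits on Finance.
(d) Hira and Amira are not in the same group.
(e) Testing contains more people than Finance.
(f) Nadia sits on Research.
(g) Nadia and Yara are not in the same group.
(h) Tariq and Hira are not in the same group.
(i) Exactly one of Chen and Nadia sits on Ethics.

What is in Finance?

Finance = {Amira}

From (f): Nadia ∈ Research.
(g): Yara ∉ Research.
(i) (exactly one): Chen ∈ Ethics.
Suppose Hira ∈ Finance: no assignment then satisfies all the clues, so Hira ∉ Finance.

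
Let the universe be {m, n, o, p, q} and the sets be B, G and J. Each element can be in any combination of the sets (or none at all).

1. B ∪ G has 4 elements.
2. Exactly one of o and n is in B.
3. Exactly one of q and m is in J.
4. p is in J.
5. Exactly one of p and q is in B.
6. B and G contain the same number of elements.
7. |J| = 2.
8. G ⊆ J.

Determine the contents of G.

From (4): p ∈ J.
Suppose m ∉ G: no assignment then satisfies all the clues, so m ∈ G.

G = {m, p}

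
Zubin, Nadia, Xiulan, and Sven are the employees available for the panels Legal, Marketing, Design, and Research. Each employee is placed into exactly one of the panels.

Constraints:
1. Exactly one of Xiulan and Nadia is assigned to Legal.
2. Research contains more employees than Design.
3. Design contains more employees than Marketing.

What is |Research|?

2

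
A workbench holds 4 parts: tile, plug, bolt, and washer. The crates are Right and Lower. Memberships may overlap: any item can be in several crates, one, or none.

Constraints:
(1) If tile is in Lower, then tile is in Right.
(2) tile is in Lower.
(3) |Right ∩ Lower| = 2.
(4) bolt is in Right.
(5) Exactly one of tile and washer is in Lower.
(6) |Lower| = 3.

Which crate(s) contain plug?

plug: Lower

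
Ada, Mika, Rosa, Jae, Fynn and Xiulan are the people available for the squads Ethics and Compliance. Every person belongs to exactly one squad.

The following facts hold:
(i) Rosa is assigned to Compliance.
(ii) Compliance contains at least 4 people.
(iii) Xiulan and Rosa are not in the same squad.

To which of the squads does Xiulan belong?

Xiulan: Ethics

From (i): Rosa ∈ Compliance.
(iii): Xiulan ∉ Compliance.
Only one squad left: Xiulan ∈ Ethics.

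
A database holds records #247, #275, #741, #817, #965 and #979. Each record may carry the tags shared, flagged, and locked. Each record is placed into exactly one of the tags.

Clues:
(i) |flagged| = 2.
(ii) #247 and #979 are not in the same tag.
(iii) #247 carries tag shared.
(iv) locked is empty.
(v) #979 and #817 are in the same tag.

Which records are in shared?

From (iii): #247 ∈ shared.
(ii): #979 ∉ shared.
(iv): locked already has 0, so the rest are out.
(v): #817 matches #979: #817 ∉ shared.
Only one tag left: #817 ∈ flagged.
Only one tag left: #979 ∈ flagged.
(i): flagged already has 2, so the rest are out.
Only one tag left: #275 ∈ shared.
Only one tag left: #741 ∈ shared.
Only one tag left: #965 ∈ shared.

shared = {#247, #275, #741, #965}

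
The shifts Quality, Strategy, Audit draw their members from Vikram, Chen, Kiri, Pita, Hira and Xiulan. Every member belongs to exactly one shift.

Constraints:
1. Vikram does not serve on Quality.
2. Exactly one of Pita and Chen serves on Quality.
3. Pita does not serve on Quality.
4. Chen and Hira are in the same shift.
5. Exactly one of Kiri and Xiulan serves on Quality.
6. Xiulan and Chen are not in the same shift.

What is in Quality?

From (1): Vikram ∉ Quality.
From (3): Pita ∉ Quality.
(2) (exactly one): Chen ∈ Quality.
(4): Hira matches Chen: Hira ∈ Quality.
(6): Xiulan ∉ Quality.
(5) (exactly one): Kiri ∈ Quality.

Quality = {Chen, Hira, Kiri}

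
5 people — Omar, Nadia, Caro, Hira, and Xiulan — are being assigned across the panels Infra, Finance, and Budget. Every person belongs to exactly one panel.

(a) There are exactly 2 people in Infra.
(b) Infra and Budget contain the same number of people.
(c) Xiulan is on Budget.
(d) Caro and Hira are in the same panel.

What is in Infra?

From (c): Xiulan ∈ Budget.
Suppose Omar ∈ Infra: no assignment then satisfies all the clues, so Omar ∉ Infra.

Infra = {Caro, Hira}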